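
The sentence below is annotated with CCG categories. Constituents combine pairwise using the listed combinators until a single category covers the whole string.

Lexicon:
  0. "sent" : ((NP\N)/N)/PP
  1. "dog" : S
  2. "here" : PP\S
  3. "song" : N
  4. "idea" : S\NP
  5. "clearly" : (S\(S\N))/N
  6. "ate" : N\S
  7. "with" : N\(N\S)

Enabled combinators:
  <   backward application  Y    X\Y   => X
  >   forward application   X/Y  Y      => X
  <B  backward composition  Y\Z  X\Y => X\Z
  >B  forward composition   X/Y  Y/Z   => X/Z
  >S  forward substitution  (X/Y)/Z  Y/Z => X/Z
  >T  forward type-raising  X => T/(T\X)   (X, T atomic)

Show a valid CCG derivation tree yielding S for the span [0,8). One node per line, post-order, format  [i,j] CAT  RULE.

[0,8] S   <
  [0,5] S\N   <B
    [0,4] NP\N   >
      [0,3] (NP\N)/N   >
        [0,1] "sent" : ((NP\N)/N)/PP
        [1,3] PP   <
          [1,2] "dog" : S
          [2,3] "here" : PP\S
      [3,4] "song" : N
    [4,5] "idea" : S\NP
  [5,8] S\(S\N)   >
    [5,6] "clearly" : (S\(S\N))/N
    [6,8] N   <
      [6,7] "ate" : N\S
      [7,8] "with" : N\(N\S)

[0,1] ((NP\N)/N)/PP  lex  "sent"
[1,2] S  lex  "dog"
[2,3] PP\S  lex  "here"
[1,3] PP  <  k=2
[0,3] (NP\N)/N  >  k=1
[3,4] N  lex  "song"
[0,4] NP\N  >  k=3
[4,5] S\NP  lex  "idea"
[0,5] S\N  <B  k=4
[5,6] (S\(S\N))/N  lex  "clearly"
[6,7] N\S  lex  "ate"
[7,8] N\(N\S)  lex  "with"
[6,8] N  <  k=7
[5,8] S\(S\N)  >  k=6
[0,8] S  <  k=5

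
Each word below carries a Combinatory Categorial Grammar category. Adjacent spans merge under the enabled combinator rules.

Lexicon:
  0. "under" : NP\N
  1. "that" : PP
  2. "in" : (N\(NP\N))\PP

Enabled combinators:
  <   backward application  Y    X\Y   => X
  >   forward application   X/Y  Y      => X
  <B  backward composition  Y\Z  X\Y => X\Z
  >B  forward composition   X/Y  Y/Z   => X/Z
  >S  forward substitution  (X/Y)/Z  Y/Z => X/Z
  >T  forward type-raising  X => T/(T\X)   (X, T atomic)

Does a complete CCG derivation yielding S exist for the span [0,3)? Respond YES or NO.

NO

NP\N PP (N\(NP\N))\PP
CKY chart[0,3] = {N, N/(N\N), NP/(NP\N), PP/(PP\N), S/(S\N)}; S ∉ chart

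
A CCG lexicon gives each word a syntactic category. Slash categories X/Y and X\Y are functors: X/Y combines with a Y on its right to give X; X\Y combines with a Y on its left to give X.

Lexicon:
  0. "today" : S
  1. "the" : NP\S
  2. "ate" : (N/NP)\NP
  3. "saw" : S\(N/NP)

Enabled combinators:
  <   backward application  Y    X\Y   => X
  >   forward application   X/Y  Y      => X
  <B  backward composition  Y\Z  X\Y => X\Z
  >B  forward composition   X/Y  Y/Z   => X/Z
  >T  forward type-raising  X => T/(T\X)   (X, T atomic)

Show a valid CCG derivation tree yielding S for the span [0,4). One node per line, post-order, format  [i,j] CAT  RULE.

[0,4] S   <
  [0,3] N/NP   <
    [0,2] NP   <
      [0,1] "today" : S
      [1,2] "the" : NP\S
    [2,3] "ate" : (N/NP)\NP
  [3,4] "saw" : S\(N/NP)

[0,1] S  lex  "today"
[1,2] NP\S  lex  "the"
[0,2] NP  <  k=1
[2,3] (N/NP)\NP  lex  "ate"
[0,3] N/NP  <  k=2
[3,4] S\(N/NP)  lex  "saw"
[0,4] S  <  k=3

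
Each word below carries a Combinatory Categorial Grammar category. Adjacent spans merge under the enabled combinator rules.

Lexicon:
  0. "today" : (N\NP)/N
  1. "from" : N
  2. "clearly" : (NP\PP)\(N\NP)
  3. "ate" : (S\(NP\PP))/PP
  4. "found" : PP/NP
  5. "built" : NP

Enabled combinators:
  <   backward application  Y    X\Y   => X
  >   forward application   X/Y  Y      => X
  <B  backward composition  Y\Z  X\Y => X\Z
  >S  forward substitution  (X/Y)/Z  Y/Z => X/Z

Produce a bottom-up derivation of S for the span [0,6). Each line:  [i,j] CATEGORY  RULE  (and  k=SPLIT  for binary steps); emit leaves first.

[0,6] S   <
  [0,3] NP\PP   <
    [0,2] N\NP   >
      [0,1] "today" : (N\NP)/N
      [1,2] "from" : N
    [2,3] "clearly" : (NP\PP)\(N\NP)
  [3,6] S\(NP\PP)   >
    [3,4] "ate" : (S\(NP\PP))/PP
    [4,6] PP   >
      [4,5] "found" : PP/NP
      [5,6] "built" : NP

[0,1] (N\NP)/N  lex  "today"
[1,2] N  lex  "from"
[0,2] N\NP  >  k=1
[2,3] (NP\PP)\(N\NP)  lex  "clearly"
[0,3] NP\PP  <  k=2
[3,4] (S\(NP\PP))/PP  lex  "ate"
[4,5] PP/NP  lex  "found"
[5,6] NP  lex  "built"
[4,6] PP  >  k=5
[3,6] S\(NP\PP)  >  k=4
[0,6] S  <  k=3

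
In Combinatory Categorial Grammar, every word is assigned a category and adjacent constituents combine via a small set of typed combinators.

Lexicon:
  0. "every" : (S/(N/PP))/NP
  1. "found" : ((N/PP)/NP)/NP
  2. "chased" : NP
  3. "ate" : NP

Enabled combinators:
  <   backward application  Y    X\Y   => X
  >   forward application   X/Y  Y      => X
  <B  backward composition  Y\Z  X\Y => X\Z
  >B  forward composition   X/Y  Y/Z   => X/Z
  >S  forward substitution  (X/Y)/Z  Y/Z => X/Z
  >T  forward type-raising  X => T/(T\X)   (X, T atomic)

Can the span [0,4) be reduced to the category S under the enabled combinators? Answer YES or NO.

YES

[0,4] S   >
  [0,3] S/NP   >S
    [0,1] "every" : (S/(N/PP))/NP
    [1,3] (N/PP)/NP   >
      [1,2] "found" : ((N/PP)/NP)/NP
      [2,3] "chased" : NP
  [3,4] "ate" : NP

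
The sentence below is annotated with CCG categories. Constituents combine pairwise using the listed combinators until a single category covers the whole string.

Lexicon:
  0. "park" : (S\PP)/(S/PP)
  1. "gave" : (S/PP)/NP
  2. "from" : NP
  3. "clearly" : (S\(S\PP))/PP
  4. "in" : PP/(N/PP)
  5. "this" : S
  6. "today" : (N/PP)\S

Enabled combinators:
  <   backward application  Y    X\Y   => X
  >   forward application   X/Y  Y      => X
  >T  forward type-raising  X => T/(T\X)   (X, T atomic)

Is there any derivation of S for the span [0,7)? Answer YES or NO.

YES

[0,7] S   <
  [0,3] S\PP   >
    [0,1] "park" : (S\PP)/(S/PP)
    [1,3] S/PP   >
      [1,2] "gave" : (S/PP)/NP
      [2,3] "from" : NP
  [3,7] S\(S\PP)   >
    [3,4] "clearly" : (S\(S\PP))/PP
    [4,7] PP   >
      [4,5] "in" : PP/(N/PP)
      [5,7] N/PP   <
        [5,6] "this" : S
        [6,7] "today" : (N/PP)\S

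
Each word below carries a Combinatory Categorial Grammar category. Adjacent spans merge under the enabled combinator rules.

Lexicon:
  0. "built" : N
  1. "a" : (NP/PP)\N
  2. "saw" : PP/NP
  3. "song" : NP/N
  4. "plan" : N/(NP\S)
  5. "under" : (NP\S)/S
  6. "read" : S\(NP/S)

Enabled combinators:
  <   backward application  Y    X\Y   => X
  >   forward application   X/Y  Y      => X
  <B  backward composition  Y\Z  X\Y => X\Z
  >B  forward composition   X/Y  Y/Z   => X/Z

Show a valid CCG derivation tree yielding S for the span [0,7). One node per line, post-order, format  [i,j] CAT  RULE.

[0,1] N  lex  "built"
[1,2] (NP/PP)\N  lex  "a"
[0,2] NP/PP  <  k=1
[2,3] PP/NP  lex  "saw"
[0,3] NP/NP  >B  k=2
[3,4] NP/N  lex  "song"
[4,5] N/(NP\S)  lex  "plan"
[5,6] (NP\S)/S  lex  "under"
[4,6] N/S  >B  k=5
[3,6] NP/S  >B  k=4
[0,6] NP/S  >B  k=3
[6,7] S\(NP/S)  lex  "read"
[0,7] S  <  k=6

[0,7] S   <
  [0,6] NP/S   >B
    [0,3] NP/NP   >B
      [0,2] NP/PP   <
        [0,1] "built" : N
        [1,2] "a" : (NP/PP)\N
      [2,3] "saw" : PP/NP
    [3,6] NP/S   >B
      [3,4] "song" : NP/N
      [4,6] N/S   >B
        [4,5] "plan" : N/(NP\S)
        [5,6] "under" : (NP\S)/S
  [6,7] "read" : S\(NP/S)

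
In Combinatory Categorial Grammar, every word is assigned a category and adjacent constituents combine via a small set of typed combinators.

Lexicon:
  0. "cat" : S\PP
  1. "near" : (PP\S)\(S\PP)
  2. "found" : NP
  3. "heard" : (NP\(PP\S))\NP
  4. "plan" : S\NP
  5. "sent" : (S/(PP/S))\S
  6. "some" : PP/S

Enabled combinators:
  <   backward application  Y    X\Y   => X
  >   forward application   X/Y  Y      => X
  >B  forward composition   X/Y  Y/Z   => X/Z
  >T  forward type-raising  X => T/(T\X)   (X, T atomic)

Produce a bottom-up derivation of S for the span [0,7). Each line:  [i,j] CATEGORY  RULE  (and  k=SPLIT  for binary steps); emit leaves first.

[0,1] S\PP  lex  "cat"
[1,2] (PP\S)\(S\PP)  lex  "near"
[0,2] PP\S  <  k=1
[2,3] NP  lex  "found"
[3,4] (NP\(PP\S))\NP  lex  "heard"
[2,4] NP\(PP\S)  <  k=3
[0,4] NP  <  k=2
[4,5] S\NP  lex  "plan"
[0,5] S  <  k=4
[5,6] (S/(PP/S))\S  lex  "sent"
[0,6] S/(PP/S)  <  k=5
[6,7] PP/S  lex  "some"
[0,7] S  >  k=6

[0,7] S   >
  [0,6] S/(PP/S)   <
    [0,5] S   <
      [0,4] NP   <
        [0,2] PP\S   <
          [0,1] "cat" : S\PP
          [1,2] "near" : (PP\S)\(S\PP)
        [2,4] NP\(PP\S)   <
          [2,3] "found" : NP
          [3,4] "heard" : (NP\(PP\S))\NP
      [4,5] "plan" : S\NP
    [5,6] "sent" : (S/(PP/S))\S
  [6,7] "some" : PP/S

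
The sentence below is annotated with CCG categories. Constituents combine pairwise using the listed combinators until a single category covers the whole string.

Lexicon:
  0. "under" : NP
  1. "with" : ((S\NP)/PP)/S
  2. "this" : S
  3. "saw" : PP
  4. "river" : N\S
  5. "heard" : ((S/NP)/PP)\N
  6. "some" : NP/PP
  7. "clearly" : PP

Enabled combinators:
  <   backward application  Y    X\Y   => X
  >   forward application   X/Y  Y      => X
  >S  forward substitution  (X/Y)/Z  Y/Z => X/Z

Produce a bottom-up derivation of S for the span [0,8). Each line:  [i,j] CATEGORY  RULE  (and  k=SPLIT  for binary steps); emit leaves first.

[0,8] S   >
  [0,7] S/PP   >S
    [0,6] (S/NP)/PP   <
      [0,5] N   <
        [0,4] S   <
          [0,1] "under" : NP
          [1,4] S\NP   >
            [1,3] (S\NP)/PP   >
              [1,2] "with" : ((S\NP)/PP)/S
              [2,3] "this" : S
            [3,4] "saw" : PP
        [4,5] "river" : N\S
      [5,6] "heard" : ((S/NP)/PP)\N
    [6,7] "some" : NP/PP
  [7,8] "clearly" : PP

[0,1] NP  lex  "under"
[1,2] ((S\NP)/PP)/S  lex  "with"
[2,3] S  lex  "this"
[1,3] (S\NP)/PP  >  k=2
[3,4] PP  lex  "saw"
[1,4] S\NP  >  k=3
[0,4] S  <  k=1
[4,5] N\S  lex  "river"
[0,5] N  <  k=4
[5,6] ((S/NP)/PP)\N  lex  "heard"
[0,6] (S/NP)/PP  <  k=5
[6,7] NP/PP  lex  "some"
[0,7] S/PP  >S  k=6
[7,8] PP  lex  "clearly"
[0,8] S  >  k=7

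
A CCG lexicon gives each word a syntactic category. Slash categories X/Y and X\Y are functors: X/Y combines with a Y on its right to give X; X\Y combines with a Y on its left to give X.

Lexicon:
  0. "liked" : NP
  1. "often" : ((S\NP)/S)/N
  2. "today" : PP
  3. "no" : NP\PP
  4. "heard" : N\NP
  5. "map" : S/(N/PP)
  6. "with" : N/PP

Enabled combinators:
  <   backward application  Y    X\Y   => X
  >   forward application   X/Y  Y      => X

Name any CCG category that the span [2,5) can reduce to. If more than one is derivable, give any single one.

N

[0,7] S   <
  [0,1] "liked" : NP
  [1,7] S\NP   >
    [1,5] (S\NP)/S   >
      [1,2] "often" : ((S\NP)/S)/N
      [2,5] N   <
        [2,4] NP   <
          [2,3] "today" : PP
          [3,4] "no" : NP\PP
        [4,5] "heard" : N\NP
    [5,7] S   >
      [5,6] "map" : S/(N/PP)
      [6,7] "with" : N/PP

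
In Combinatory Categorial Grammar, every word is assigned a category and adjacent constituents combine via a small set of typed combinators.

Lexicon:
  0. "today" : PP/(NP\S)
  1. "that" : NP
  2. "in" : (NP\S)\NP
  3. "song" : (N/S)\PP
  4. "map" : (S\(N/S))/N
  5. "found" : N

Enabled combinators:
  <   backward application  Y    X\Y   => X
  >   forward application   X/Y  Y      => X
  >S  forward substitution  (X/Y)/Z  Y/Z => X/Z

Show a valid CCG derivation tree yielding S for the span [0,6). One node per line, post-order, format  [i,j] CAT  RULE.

[0,6] S   <
  [0,4] N/S   <
    [0,3] PP   >
      [0,1] "today" : PP/(NP\S)
      [1,3] NP\S   <
        [1,2] "that" : NP
        [2,3] "in" : (NP\S)\NP
    [3,4] "song" : (N/S)\PP
  [4,6] S\(N/S)   >
    [4,5] "map" : (S\(N/S))/N
    [5,6] "found" : N

[0,1] PP/(NP\S)  lex  "today"
[1,2] NP  lex  "that"
[2,3] (NP\S)\NP  lex  "in"
[1,3] NP\S  <  k=2
[0,3] PP  >  k=1
[3,4] (N/S)\PP  lex  "song"
[0,4] N/S  <  k=3
[4,5] (S\(N/S))/N  lex  "map"
[5,6] N  lex  "found"
[4,6] S\(N/S)  >  k=5
[0,6] S  <  k=4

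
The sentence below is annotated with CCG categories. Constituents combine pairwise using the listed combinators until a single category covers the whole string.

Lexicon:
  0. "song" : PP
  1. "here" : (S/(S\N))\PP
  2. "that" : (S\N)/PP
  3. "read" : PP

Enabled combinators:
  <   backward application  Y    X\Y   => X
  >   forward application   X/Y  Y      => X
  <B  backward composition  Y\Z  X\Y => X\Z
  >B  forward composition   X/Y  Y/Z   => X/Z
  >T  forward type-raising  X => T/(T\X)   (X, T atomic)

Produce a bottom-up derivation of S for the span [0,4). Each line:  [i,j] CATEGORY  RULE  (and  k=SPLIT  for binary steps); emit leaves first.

[0,1] PP  lex  "song"
[1,2] (S/(S\N))\PP  lex  "here"
[0,2] S/(S\N)  <  k=1
[2,3] (S\N)/PP  lex  "that"
[3,4] PP  lex  "read"
[2,4] S\N  >  k=3
[0,4] S  >  k=2

[0,4] S   >
  [0,2] S/(S\N)   <
    [0,1] "song" : PP
    [1,2] "here" : (S/(S\N))\PP
  [2,4] S\N   >
    [2,3] "that" : (S\N)/PP
    [3,4] "read" : PP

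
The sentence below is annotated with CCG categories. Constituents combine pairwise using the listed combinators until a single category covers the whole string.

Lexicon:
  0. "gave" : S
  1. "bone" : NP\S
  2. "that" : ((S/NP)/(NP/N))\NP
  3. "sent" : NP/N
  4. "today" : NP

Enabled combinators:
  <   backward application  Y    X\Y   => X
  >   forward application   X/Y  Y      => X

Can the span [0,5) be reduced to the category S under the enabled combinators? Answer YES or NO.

YES

[0,5] S   >
  [0,4] S/NP   >
    [0,3] (S/NP)/(NP/N)   <
      [0,2] NP   <
        [0,1] "gave" : S
        [1,2] "bone" : NP\S
      [2,3] "that" : ((S/NP)/(NP/N))\NP
    [3,4] "sent" : NP/N
  [4,5] "today" : NP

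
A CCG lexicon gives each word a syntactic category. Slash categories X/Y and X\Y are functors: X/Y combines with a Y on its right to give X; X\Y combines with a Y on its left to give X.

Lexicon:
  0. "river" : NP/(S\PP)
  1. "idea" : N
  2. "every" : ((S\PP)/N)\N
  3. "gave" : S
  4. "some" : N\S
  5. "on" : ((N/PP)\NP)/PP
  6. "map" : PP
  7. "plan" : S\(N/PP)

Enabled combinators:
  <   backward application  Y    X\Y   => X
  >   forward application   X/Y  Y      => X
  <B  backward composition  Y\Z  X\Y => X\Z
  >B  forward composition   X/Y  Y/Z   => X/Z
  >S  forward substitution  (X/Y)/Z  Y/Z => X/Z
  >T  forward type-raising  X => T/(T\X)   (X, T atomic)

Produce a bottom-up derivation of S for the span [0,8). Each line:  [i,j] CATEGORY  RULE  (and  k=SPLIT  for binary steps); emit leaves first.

[0,8] S   <
  [0,5] NP   >
    [0,1] "river" : NP/(S\PP)
    [1,5] S\PP   >
      [1,3] (S\PP)/N   <
        [1,2] "idea" : N
        [2,3] "every" : ((S\PP)/N)\N
      [3,5] N   >
        [3,4] N/(N\S)   >T
          [3,4] "gave" : S
        [4,5] "some" : N\S
  [5,8] S\NP   <B
    [5,7] (N/PP)\NP   >
      [5,6] "on" : ((N/PP)\NP)/PP
      [6,7] "map" : PP
    [7,8] "plan" : S\(N/PP)

[0,1] NP/(S\PP)  lex  "river"
[1,2] N  lex  "idea"
[2,3] ((S\PP)/N)\N  lex  "every"
[1,3] (S\PP)/N  <  k=2
[3,4] S  lex  "gave"
[3,4] N/(N\S)  >T
[4,5] N\S  lex  "some"
[3,5] N  >  k=4
[1,5] S\PP  >  k=3
[0,5] NP  >  k=1
[5,6] ((N/PP)\NP)/PP  lex  "on"
[6,7] PP  lex  "map"
[5,7] (N/PP)\NP  >  k=6
[7,8] S\(N/PP)  lex  "plan"
[5,8] S\NP  <B  k=7
[0,8] S  <  k=5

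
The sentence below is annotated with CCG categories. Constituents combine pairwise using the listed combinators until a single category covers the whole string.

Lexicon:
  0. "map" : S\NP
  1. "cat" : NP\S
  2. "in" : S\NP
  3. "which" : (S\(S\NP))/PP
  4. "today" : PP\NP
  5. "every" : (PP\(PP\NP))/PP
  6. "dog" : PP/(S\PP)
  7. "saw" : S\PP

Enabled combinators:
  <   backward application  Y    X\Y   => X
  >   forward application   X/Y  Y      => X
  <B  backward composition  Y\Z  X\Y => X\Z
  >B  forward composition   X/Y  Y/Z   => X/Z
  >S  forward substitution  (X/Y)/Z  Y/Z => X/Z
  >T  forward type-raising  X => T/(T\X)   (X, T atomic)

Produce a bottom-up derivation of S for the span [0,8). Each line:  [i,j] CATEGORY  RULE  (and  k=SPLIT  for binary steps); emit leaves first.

[0,1] S\NP  lex  "map"
[1,2] NP\S  lex  "cat"
[2,3] S\NP  lex  "in"
[1,3] S\S  <B  k=2
[0,3] S\NP  <B  k=1
[3,4] (S\(S\NP))/PP  lex  "which"
[4,5] PP\NP  lex  "today"
[5,6] (PP\(PP\NP))/PP  lex  "every"
[6,7] PP/(S\PP)  lex  "dog"
[7,8] S\PP  lex  "saw"
[6,8] PP  >  k=7
[5,8] PP\(PP\NP)  >  k=6
[4,8] PP  <  k=5
[3,8] S\(S\NP)  >  k=4
[0,8] S  <  k=3

[0,8] S   <
  [0,3] S\NP   <B
    [0,1] "map" : S\NP
    [1,3] S\S   <B
      [1,2] "cat" : NP\S
      [2,3] "in" : S\NP
  [3,8] S\(S\NP)   >
    [3,4] "which" : (S\(S\NP))/PP
    [4,8] PP   <
      [4,5] "today" : PP\NP
      [5,8] PP\(PP\NP)   >
        [5,6] "every" : (PP\(PP\NP))/PP
        [6,8] PP   >
          [6,7] "dog" : PP/(S\PP)
          [7,8] "saw" : S\PP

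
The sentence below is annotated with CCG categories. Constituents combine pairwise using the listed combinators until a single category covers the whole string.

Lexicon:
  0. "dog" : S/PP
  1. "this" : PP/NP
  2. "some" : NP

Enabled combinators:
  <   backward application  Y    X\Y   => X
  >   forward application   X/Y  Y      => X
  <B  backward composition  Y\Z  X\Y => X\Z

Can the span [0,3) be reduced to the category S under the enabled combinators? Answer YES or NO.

[0,3] S   >
  [0,1] "dog" : S/PP
  [1,3] PP   >
    [1,2] "this" : PP/NP
    [2,3] "some" : NP

YES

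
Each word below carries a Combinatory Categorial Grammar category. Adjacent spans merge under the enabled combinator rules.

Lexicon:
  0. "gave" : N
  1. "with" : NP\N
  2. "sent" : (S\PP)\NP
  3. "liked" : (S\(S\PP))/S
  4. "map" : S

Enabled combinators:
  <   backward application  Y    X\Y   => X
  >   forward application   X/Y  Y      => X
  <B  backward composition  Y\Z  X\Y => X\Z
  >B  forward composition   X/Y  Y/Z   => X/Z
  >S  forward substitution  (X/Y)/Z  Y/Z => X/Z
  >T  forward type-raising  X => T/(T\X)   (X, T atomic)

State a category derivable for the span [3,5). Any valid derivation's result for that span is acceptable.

S\(S\PP)

[0,5] S   <
  [0,3] S\PP   <
    [0,2] NP   <
      [0,1] "gave" : N
      [1,2] "with" : NP\N
    [2,3] "sent" : (S\PP)\NP
  [3,5] S\(S\PP)   >
    [3,4] "liked" : (S\(S\PP))/S
    [4,5] "map" : S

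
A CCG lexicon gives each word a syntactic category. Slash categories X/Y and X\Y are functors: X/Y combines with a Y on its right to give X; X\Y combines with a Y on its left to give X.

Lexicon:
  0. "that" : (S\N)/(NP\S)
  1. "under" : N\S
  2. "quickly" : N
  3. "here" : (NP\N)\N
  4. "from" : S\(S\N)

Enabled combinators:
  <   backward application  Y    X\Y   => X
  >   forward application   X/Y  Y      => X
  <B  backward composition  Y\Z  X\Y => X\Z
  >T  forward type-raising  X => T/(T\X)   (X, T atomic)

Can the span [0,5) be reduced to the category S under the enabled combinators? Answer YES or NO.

YES

[0,5] S   <
  [0,4] S\N   >
    [0,1] "that" : (S\N)/(NP\S)
    [1,4] NP\S   <B
      [1,2] "under" : N\S
      [2,4] NP\N   <
        [2,3] "quickly" : N
        [3,4] "here" : (NP\N)\N
  [4,5] "from" : S\(S\N)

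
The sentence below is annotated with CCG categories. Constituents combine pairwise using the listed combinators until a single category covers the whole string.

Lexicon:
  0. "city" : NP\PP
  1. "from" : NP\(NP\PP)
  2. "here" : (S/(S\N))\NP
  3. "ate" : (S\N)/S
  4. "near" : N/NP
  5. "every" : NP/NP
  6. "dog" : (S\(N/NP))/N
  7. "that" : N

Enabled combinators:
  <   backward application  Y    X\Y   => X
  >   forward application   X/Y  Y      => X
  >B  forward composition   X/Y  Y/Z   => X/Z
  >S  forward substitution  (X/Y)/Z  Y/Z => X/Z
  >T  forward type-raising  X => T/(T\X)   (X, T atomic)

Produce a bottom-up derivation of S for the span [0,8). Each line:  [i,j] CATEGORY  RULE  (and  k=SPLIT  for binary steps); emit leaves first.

[0,8] S   >
  [0,3] S/(S\N)   <
    [0,2] NP   <
      [0,1] "city" : NP\PP
      [1,2] "from" : NP\(NP\PP)
    [2,3] "here" : (S/(S\N))\NP
  [3,8] S\N   >
    [3,4] "ate" : (S\N)/S
    [4,8] S   <
      [4,6] N/NP   >B
        [4,5] "near" : N/NP
        [5,6] "every" : NP/NP
      [6,8] S\(N/NP)   >
        [6,7] "dog" : (S\(N/NP))/N
        [7,8] "that" : N

[0,1] NP\PP  lex  "city"
[1,2] NP\(NP\PP)  lex  "from"
[0,2] NP  <  k=1
[2,3] (S/(S\N))\NP  lex  "here"
[0,3] S/(S\N)  <  k=2
[3,4] (S\N)/S  lex  "ate"
[4,5] N/NP  lex  "near"
[5,6] NP/NP  lex  "every"
[4,6] N/NP  >B  k=5
[6,7] (S\(N/NP))/N  lex  "dog"
[7,8] N  lex  "that"
[6,8] S\(N/NP)  >  k=7
[4,8] S  <  k=6
[3,8] S\N  >  k=4
[0,8] S  >  k=3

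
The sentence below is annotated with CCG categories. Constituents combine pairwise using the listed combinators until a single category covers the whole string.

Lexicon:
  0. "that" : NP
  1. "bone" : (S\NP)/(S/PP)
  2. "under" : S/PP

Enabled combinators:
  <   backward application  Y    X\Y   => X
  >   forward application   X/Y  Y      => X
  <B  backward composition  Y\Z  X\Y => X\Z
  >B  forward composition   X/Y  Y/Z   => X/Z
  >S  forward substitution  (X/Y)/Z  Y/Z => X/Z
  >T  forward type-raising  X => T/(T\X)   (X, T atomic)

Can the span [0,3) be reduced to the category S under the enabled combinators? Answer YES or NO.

YES

[0,3] S   <
  [0,1] "that" : NP
  [1,3] S\NP   >
    [1,2] "bone" : (S\NP)/(S/PP)
    [2,3] "under" : S/PP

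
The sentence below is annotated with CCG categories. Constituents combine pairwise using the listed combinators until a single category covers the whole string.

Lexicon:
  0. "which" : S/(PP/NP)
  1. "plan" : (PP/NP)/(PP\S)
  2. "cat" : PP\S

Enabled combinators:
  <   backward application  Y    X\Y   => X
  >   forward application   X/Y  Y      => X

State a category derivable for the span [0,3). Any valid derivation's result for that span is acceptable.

[0,3] S   >
  [0,1] "which" : S/(PP/NP)
  [1,3] PP/NP   >
    [1,2] "plan" : (PP/NP)/(PP\S)
    [2,3] "cat" : PP\S

S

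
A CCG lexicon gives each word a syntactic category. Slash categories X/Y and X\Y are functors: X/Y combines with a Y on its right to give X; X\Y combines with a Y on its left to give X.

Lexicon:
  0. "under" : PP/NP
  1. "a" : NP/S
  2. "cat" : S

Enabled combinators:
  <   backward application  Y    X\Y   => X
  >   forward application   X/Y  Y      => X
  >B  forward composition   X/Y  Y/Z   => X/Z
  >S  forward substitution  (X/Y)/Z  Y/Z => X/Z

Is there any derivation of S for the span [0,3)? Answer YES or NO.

NO

PP/NP NP/S S
CKY chart[0,3] = {PP}; S ∉ chart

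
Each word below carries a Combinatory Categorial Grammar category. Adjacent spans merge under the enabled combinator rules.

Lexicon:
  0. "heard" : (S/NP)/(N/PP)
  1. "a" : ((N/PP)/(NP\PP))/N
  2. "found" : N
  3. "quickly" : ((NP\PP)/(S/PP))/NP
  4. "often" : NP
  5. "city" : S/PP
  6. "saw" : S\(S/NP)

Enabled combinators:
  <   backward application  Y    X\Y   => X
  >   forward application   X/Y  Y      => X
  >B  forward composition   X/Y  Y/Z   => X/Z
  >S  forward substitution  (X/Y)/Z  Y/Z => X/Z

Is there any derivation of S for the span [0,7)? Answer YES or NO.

[0,7] S   <
  [0,6] S/NP   >
    [0,1] "heard" : (S/NP)/(N/PP)
    [1,6] N/PP   >
      [1,3] (N/PP)/(NP\PP)   >
        [1,2] "a" : ((N/PP)/(NP\PP))/N
        [2,3] "found" : N
      [3,6] NP\PP   >
        [3,5] (NP\PP)/(S/PP)   >
          [3,4] "quickly" : ((NP\PP)/(S/PP))/NP
          [4,5] "often" : NP
        [5,6] "city" : S/PP
  [6,7] "saw" : S\(S/NP)

YES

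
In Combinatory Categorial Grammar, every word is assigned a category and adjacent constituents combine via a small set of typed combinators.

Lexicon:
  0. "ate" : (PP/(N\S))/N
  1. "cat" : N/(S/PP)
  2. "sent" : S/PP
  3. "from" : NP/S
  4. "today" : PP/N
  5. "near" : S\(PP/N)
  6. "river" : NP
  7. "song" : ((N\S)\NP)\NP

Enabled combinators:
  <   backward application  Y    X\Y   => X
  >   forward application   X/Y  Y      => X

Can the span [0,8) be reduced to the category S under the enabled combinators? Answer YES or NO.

(PP/(N\S))/N N/(S/PP) S/PP NP/S PP/N S\(PP/N) NP ((N\S)\NP)\NP
CKY chart[0,8] = {PP}; S ∉ chart

NO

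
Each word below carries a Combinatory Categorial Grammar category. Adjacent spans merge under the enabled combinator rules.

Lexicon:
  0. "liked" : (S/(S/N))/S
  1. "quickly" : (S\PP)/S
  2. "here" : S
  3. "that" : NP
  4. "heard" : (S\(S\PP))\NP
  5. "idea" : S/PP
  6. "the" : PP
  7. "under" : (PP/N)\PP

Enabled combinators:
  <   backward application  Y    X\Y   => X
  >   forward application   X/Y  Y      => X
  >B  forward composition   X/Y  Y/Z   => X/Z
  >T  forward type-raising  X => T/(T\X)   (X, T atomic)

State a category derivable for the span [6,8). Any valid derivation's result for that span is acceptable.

PP/N

[0,8] S   >
  [0,5] S/(S/N)   >
    [0,1] "liked" : (S/(S/N))/S
    [1,5] S   <
      [1,3] S\PP   >
        [1,2] "quickly" : (S\PP)/S
        [2,3] "here" : S
      [3,5] S\(S\PP)   <
        [3,4] "that" : NP
        [4,5] "heard" : (S\(S\PP))\NP
  [5,8] S/N   >B
    [5,6] "idea" : S/PP
    [6,8] PP/N   <
      [6,7] "the" : PP
      [7,8] "under" : (PP/N)\PP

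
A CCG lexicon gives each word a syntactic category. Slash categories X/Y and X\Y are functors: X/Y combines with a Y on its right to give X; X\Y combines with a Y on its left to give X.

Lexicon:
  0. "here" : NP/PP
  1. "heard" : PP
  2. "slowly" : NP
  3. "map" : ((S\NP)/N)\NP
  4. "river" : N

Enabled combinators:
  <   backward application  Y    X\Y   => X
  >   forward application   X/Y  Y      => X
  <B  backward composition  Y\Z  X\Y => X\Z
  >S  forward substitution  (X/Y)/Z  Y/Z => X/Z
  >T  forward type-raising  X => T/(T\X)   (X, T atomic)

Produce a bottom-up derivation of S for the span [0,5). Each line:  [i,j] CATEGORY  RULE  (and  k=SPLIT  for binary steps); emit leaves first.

[0,5] S   <
  [0,2] NP   >
    [0,1] "here" : NP/PP
    [1,2] "heard" : PP
  [2,5] S\NP   >
    [2,4] (S\NP)/N   <
      [2,3] "slowly" : NP
      [3,4] "map" : ((S\NP)/N)\NP
    [4,5] "river" : N

[0,1] NP/PP  lex  "here"
[1,2] PP  lex  "heard"
[0,2] NP  >  k=1
[2,3] NP  lex  "slowly"
[3,4] ((S\NP)/N)\NP  lex  "map"
[2,4] (S\NP)/N  <  k=3
[4,5] N  lex  "river"
[2,5] S\NP  >  k=4
[0,5] S  <  k=2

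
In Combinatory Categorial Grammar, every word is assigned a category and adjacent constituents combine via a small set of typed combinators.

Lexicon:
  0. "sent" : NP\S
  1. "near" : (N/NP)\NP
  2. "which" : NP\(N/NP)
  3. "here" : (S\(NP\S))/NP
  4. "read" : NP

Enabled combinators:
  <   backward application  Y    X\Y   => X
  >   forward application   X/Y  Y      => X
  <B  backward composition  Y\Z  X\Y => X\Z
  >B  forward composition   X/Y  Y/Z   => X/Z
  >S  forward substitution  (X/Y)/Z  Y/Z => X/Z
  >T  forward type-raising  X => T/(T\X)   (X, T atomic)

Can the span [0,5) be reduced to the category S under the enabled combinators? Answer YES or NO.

YES

[0,5] S   <
  [0,3] NP\S   <B
    [0,1] "sent" : NP\S
    [1,3] NP\NP   <B
      [1,2] "near" : (N/NP)\NP
      [2,3] "which" : NP\(N/NP)
  [3,5] S\(NP\S)   >
    [3,4] "here" : (S\(NP\S))/NP
    [4,5] "read" : NP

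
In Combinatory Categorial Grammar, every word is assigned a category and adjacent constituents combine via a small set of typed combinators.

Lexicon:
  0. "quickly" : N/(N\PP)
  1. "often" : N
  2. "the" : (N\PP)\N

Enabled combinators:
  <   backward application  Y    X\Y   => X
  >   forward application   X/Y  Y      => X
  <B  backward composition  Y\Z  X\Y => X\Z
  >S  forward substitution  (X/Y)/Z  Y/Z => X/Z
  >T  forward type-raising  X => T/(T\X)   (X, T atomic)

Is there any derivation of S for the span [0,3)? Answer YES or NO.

NO

N/(N\PP) N (N\PP)\N
CKY chart[0,3] = {N, N/(N\N), NP/(NP\N), PP/(PP\N), S/(S\N)}; S ∉ chart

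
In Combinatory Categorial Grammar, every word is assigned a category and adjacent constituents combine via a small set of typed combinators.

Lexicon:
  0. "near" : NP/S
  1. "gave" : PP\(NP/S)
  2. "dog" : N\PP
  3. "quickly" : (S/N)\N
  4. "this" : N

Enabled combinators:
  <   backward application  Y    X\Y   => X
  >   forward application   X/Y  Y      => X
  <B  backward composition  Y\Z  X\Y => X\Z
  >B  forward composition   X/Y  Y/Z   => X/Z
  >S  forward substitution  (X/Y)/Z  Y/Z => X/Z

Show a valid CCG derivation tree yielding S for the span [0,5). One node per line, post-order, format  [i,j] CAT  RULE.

[0,1] NP/S  lex  "near"
[1,2] PP\(NP/S)  lex  "gave"
[0,2] PP  <  k=1
[2,3] N\PP  lex  "dog"
[0,3] N  <  k=2
[3,4] (S/N)\N  lex  "quickly"
[0,4] S/N  <  k=3
[4,5] N  lex  "this"
[0,5] S  >  k=4

[0,5] S   >
  [0,4] S/N   <
    [0,3] N   <
      [0,2] PP   <
        [0,1] "near" : NP/S
        [1,2] "gave" : PP\(NP/S)
      [2,3] "dog" : N\PP
    [3,4] "quickly" : (S/N)\N
  [4,5] "this" : N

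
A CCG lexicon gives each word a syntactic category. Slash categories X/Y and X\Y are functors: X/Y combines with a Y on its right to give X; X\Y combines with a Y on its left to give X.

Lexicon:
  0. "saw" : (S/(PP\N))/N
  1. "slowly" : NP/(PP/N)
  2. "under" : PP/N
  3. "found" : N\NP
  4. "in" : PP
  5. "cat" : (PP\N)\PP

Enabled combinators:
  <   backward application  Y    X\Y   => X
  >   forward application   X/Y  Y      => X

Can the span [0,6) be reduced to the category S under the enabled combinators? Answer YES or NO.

YES

[0,6] S   >
  [0,4] S/(PP\N)   >
    [0,1] "saw" : (S/(PP\N))/N
    [1,4] N   <
      [1,3] NP   >
        [1,2] "slowly" : NP/(PP/N)
        [2,3] "under" : PP/N
      [3,4] "found" : N\NP
  [4,6] PP\N   <
    [4,5] "in" : PP
    [5,6] "cat" : (PP\N)\PP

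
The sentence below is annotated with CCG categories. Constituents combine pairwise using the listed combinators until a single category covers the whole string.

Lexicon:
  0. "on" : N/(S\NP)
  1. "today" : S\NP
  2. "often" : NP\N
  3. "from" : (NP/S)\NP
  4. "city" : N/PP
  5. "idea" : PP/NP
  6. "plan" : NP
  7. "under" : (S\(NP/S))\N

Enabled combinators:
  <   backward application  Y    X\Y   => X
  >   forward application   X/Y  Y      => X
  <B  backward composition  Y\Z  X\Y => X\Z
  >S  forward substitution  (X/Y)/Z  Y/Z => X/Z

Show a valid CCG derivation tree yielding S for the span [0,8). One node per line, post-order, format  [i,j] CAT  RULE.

[0,1] N/(S\NP)  lex  "on"
[1,2] S\NP  lex  "today"
[0,2] N  >  k=1
[2,3] NP\N  lex  "often"
[0,3] NP  <  k=2
[3,4] (NP/S)\NP  lex  "from"
[4,5] N/PP  lex  "city"
[5,6] PP/NP  lex  "idea"
[6,7] NP  lex  "plan"
[5,7] PP  >  k=6
[4,7] N  >  k=5
[7,8] (S\(NP/S))\N  lex  "under"
[4,8] S\(NP/S)  <  k=7
[3,8] S\NP  <B  k=4
[0,8] S  <  k=3

[0,8] S   <
  [0,3] NP   <
    [0,2] N   >
      [0,1] "on" : N/(S\NP)
      [1,2] "today" : S\NP
    [2,3] "often" : NP\N
  [3,8] S\NP   <B
    [3,4] "from" : (NP/S)\NP
    [4,8] S\(NP/S)   <
      [4,7] N   >
        [4,5] "city" : N/PP
        [5,7] PP   >
          [5,6] "idea" : PP/NP
          [6,7] "plan" : NP
      [7,8] "under" : (S\(NP/S))\N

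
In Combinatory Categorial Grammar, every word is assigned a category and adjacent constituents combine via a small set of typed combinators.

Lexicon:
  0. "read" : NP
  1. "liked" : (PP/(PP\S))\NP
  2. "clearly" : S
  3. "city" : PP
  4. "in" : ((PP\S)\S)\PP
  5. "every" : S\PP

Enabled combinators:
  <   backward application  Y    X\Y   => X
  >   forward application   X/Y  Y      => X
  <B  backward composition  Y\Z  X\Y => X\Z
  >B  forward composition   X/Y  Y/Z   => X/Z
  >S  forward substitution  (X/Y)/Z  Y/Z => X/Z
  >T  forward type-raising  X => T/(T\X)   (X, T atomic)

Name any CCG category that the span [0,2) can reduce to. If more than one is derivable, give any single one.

PP/(PP\S)

[0,6] S   <
  [0,5] PP   >
    [0,2] PP/(PP\S)   <
      [0,1] "read" : NP
      [1,2] "liked" : (PP/(PP\S))\NP
    [2,5] PP\S   <
      [2,3] "clearly" : S
      [3,5] (PP\S)\S   <
        [3,4] "city" : PP
        [4,5] "in" : ((PP\S)\S)\PP
  [5,6] "every" : S\PP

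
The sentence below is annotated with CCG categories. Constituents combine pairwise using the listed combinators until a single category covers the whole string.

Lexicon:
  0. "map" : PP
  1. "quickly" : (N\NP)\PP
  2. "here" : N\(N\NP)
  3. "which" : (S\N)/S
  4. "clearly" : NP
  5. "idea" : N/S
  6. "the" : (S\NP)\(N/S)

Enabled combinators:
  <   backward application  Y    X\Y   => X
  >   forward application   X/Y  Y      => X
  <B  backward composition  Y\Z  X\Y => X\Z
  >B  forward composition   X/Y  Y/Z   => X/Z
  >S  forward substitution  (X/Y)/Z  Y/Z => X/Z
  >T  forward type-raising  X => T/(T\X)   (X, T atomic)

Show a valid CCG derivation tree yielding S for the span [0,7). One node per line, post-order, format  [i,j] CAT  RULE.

[0,1] PP  lex  "map"
[1,2] (N\NP)\PP  lex  "quickly"
[0,2] N\NP  <  k=1
[2,3] N\(N\NP)  lex  "here"
[0,3] N  <  k=2
[3,4] (S\N)/S  lex  "which"
[4,5] NP  lex  "clearly"
[4,5] S/(S\NP)  >T
[5,6] N/S  lex  "idea"
[6,7] (S\NP)\(N/S)  lex  "the"
[5,7] S\NP  <  k=6
[4,7] S  >  k=5
[3,7] S\N  >  k=4
[0,7] S  <  k=3

[0,7] S   <
  [0,3] N   <
    [0,2] N\NP   <
      [0,1] "map" : PP
      [1,2] "quickly" : (N\NP)\PP
    [2,3] "here" : N\(N\NP)
  [3,7] S\N   >
    [3,4] "which" : (S\N)/S
    [4,7] S   >
      [4,5] S/(S\NP)   >T
        [4,5] "clearly" : NP
      [5,7] S\NP   <
        [5,6] "idea" : N/S
        [6,7] "the" : (S\NP)\(N/S)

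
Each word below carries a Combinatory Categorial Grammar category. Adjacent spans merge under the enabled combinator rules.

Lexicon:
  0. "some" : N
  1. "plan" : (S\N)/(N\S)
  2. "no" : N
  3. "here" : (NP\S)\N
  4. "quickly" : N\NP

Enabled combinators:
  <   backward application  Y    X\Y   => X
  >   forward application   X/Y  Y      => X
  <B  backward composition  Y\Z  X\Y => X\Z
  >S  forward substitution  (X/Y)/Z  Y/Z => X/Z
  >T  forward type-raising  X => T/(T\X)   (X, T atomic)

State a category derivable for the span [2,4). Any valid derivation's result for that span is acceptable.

NP\S

[0,5] S   >
  [0,1] S/(S\N)   >T
    [0,1] "some" : N
  [1,5] S\N   >
    [1,2] "plan" : (S\N)/(N\S)
    [2,5] N\S   <B
      [2,4] NP\S   <
        [2,3] "no" : N
        [3,4] "here" : (NP\S)\N
      [4,5] "quickly" : N\NP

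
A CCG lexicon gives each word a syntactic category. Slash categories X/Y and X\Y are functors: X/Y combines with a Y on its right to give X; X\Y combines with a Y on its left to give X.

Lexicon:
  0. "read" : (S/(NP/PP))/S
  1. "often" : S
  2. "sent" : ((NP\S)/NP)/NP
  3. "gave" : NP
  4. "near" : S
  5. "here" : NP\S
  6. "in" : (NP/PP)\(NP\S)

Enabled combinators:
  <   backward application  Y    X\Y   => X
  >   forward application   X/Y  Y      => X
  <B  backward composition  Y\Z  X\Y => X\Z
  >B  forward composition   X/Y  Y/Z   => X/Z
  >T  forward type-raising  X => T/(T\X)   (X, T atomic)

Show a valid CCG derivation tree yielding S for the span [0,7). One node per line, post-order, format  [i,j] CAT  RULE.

[0,7] S   >
  [0,2] S/(NP/PP)   >
    [0,1] "read" : (S/(NP/PP))/S
    [1,2] "often" : S
  [2,7] NP/PP   <
    [2,6] NP\S   >
      [2,4] (NP\S)/NP   >
        [2,3] "sent" : ((NP\S)/NP)/NP
        [3,4] "gave" : NP
      [4,6] NP   >
        [4,5] NP/(NP\S)   >T
          [4,5] "near" : S
        [5,6] "here" : NP\S
    [6,7] "in" : (NP/PP)\(NP\S)

[0,1] (S/(NP/PP))/S  lex  "read"
[1,2] S  lex  "often"
[0,2] S/(NP/PP)  >  k=1
[2,3] ((NP\S)/NP)/NP  lex  "sent"
[3,4] NP  lex  "gave"
[2,4] (NP\S)/NP  >  k=3
[4,5] S  lex  "near"
[4,5] NP/(NP\S)  >T
[5,6] NP\S  lex  "here"
[4,6] NP  >  k=5
[2,6] NP\S  >  k=4
[6,7] (NP/PP)\(NP\S)  lex  "in"
[2,7] NP/PP  <  k=6
[0,7] S  >  k=2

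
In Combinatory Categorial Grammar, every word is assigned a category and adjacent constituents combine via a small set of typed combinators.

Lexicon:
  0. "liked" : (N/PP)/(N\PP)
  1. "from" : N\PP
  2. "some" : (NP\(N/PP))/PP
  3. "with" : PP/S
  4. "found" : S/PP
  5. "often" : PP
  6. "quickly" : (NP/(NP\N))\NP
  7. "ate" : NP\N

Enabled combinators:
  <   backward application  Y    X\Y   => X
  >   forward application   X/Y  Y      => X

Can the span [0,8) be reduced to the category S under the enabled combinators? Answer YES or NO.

(N/PP)/(N\PP) N\PP (NP\(N/PP))/PP PP/S S/PP PP (NP/(NP\N))\NP NP\N
CKY chart[0,8] = {NP}; S ∉ chart

NO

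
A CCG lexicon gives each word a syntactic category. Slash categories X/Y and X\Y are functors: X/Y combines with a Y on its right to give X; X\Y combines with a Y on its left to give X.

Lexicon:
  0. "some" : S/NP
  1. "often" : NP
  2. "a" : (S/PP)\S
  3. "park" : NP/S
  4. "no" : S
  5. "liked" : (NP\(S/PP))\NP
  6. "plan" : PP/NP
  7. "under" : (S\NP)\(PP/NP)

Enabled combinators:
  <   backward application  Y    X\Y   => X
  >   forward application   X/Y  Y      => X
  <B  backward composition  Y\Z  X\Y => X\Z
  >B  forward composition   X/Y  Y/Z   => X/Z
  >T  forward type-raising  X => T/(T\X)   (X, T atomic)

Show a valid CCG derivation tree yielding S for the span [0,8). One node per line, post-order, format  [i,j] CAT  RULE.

[0,1] S/NP  lex  "some"
[1,2] NP  lex  "often"
[0,2] S  >  k=1
[2,3] (S/PP)\S  lex  "a"
[3,4] NP/S  lex  "park"
[4,5] S  lex  "no"
[3,5] NP  >  k=4
[5,6] (NP\(S/PP))\NP  lex  "liked"
[3,6] NP\(S/PP)  <  k=5
[2,6] NP\S  <B  k=3
[0,6] NP  <  k=2
[6,7] PP/NP  lex  "plan"
[7,8] (S\NP)\(PP/NP)  lex  "under"
[6,8] S\NP  <  k=7
[0,8] S  <  k=6

[0,8] S   <
  [0,6] NP   <
    [0,2] S   >
      [0,1] "some" : S/NP
      [1,2] "often" : NP
    [2,6] NP\S   <B
      [2,3] "a" : (S/PP)\S
      [3,6] NP\(S/PP)   <
        [3,5] NP   >
          [3,4] "park" : NP/S
          [4,5] "no" : S
        [5,6] "liked" : (NP\(S/PP))\NP
  [6,8] S\NP   <
    [6,7] "plan" : PP/NP
    [7,8] "under" : (S\NP)\(PP/NP)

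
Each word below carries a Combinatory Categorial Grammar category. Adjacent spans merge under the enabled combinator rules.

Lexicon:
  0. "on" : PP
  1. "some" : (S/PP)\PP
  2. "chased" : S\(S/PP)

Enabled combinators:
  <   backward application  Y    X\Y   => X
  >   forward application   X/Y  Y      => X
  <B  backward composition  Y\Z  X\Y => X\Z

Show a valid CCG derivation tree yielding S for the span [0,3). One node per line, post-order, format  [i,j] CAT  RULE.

[0,1] PP  lex  "on"
[1,2] (S/PP)\PP  lex  "some"
[0,2] S/PP  <  k=1
[2,3] S\(S/PP)  lex  "chased"
[0,3] S  <  k=2

[0,3] S   <
  [0,2] S/PP   <
    [0,1] "on" : PP
    [1,2] "some" : (S/PP)\PP
  [2,3] "chased" : S\(S/PP)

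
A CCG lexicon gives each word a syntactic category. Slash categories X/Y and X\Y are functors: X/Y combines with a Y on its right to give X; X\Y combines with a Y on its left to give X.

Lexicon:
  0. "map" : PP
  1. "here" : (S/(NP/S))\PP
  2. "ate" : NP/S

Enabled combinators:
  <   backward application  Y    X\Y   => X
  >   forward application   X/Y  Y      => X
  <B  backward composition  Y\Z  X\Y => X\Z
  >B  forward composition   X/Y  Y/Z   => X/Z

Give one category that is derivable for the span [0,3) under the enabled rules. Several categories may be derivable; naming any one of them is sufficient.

[0,3] S   >
  [0,2] S/(NP/S)   <
    [0,1] "map" : PP
    [1,2] "here" : (S/(NP/S))\PP
  [2,3] "ate" : NP/S

S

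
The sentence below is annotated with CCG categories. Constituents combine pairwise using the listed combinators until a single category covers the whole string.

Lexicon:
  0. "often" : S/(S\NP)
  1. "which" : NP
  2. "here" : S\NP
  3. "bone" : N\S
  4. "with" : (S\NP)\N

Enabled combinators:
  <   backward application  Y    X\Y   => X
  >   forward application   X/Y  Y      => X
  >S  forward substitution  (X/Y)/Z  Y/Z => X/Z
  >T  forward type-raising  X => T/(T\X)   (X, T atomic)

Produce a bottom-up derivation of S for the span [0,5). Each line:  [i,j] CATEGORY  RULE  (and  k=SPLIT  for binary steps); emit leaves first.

[0,5] S   >
  [0,1] "often" : S/(S\NP)
  [1,5] S\NP   <
    [1,4] N   <
      [1,3] S   <
        [1,2] "which" : NP
        [2,3] "here" : S\NP
      [3,4] "bone" : N\S
    [4,5] "with" : (S\NP)\N

[0,1] S/(S\NP)  lex  "often"
[1,2] NP  lex  "which"
[2,3] S\NP  lex  "here"
[1,3] S  <  k=2
[3,4] N\S  lex  "bone"
[1,4] N  <  k=3
[4,5] (S\NP)\N  lex  "with"
[1,5] S\NP  <  k=4
[0,5] S  >  k=1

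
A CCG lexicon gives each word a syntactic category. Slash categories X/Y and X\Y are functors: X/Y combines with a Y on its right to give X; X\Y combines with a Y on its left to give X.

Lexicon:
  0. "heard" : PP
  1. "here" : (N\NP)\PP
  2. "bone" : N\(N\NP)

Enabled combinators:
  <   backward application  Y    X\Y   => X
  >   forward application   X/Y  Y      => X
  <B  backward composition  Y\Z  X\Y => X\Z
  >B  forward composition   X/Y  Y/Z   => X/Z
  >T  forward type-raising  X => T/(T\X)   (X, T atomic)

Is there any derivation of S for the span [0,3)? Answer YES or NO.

NO

PP (N\NP)\PP N\(N\NP)
CKY chart[0,3] = {N, N/(N\N), NP/(NP\N), PP/(PP\N), S/(S\N)}; S ∉ chart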